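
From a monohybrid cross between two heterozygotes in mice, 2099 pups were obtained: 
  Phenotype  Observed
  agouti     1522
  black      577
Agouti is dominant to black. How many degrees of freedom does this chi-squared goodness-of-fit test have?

For a monohybrid cross between heterozygotes with complete dominance, the expected phenotypic ratio is 3:1.
A goodness-of-fit test with 2 phenotype classes has df = 2 − 1 = 1.

1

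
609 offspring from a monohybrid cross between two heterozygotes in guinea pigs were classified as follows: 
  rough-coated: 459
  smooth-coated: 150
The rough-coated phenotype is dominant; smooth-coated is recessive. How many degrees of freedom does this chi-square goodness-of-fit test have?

1

For a monohybrid cross between heterozygotes with complete dominance, the expected phenotypic ratio is 3:1.
A goodness-of-fit test with 2 phenotype classes has df = 2 − 1 = 1.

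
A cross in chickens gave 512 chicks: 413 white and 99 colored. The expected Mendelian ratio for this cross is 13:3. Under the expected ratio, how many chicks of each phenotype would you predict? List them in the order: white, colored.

Expected counts for N = 512 under a 13:3 ratio (total parts = 16):
  white: 512 × 13/16 = 416
  colored: 512 × 3/16 = 96

416, 96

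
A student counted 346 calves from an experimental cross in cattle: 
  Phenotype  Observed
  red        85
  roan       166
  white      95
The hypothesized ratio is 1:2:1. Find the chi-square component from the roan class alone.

The 1:2:1 ratio has 4 parts, so with N = 346 the expected counts are:
  red: 346 × 1/4 = 86.5
  roan: 346 × 2/4 = 173
  white: 346 × 1/4 = 86.5
Contribution of roan: (166 − 173)² / 173 = 0.2832

0.283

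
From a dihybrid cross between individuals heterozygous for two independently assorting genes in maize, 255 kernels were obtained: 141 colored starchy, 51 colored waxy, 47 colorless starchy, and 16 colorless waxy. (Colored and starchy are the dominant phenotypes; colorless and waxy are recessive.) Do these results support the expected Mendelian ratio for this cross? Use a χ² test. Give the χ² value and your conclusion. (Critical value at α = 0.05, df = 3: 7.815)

A dihybrid F₂ with independent assortment and complete dominance at both loci gives a 9:3:3:1 phenotypic ratio.
Under the 9:3:3:1 hypothesis (Σ ratio = 16, N = 255):
  colored starchy: 255 × 9/16 = 143.4375
  colored waxy: 255 × 3/16 = 47.8125
  colorless starchy: 255 × 3/16 = 47.8125
  colorless waxy: 255 × 1/16 = 15.9375
χ² = Σ (O − E)² / E
  colored starchy: (141 − 143.4375)² / 143.4375 = 0.0414
  colored waxy: (51 − 47.8125)² / 47.8125 = 0.2125
  colorless starchy: (47 − 47.8125)² / 47.8125 = 0.0138
  colorless waxy: (16 − 15.9375)² / 15.9375 = 0.0002
χ² = 0.0414 + 0.2125 + 0.0138 + 0.0002 = 0.2679 ≈ 0.268
Degrees of freedom = 4 − 1 = 3; critical value at α = 0.05 is 7.815.
Since 0.268 < 7.815, we fail to reject the null hypothesis — the data are consistent with the 9:3:3:1 ratio.

0.268; consistent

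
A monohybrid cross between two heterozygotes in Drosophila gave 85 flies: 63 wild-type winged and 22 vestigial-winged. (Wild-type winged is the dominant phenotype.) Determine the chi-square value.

0.035

For a monohybrid cross between heterozygotes with complete dominance, the expected phenotypic ratio is 3:1.
Expected counts for N = 85 under a 3:1 ratio (total parts = 4):
  wild-type winged: 85 × 3/4 = 63.75
  vestigial-winged: 85 × 1/4 = 21.25
χ² = Σ (O − E)² / E
  wild-type winged: (63 − 63.75)² / 63.75 = 0.0088
  vestigial-winged: (22 − 21.25)² / 21.25 = 0.0265
χ² = 0.0088 + 0.0265 = 0.0353 ≈ 0.035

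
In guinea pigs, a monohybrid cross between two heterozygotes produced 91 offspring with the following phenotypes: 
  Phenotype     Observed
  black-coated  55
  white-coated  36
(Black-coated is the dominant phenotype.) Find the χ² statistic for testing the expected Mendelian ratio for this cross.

For a monohybrid cross between heterozygotes with complete dominance, the expected phenotypic ratio is 3:1.
The 3:1 ratio has 4 parts, so with N = 91 the expected counts are:
  black-coated: 91 × 3/4 = 68.25
  white-coated: 91 × 1/4 = 22.75
χ² = Σ (O − E)² / E
  black-coated: (55 − 68.25)² / 68.25 = 2.5723
  white-coated: (36 − 22.75)² / 22.75 = 7.7170
χ² = 2.5723 + 7.7170 = 10.2893 ≈ 10.289

10.289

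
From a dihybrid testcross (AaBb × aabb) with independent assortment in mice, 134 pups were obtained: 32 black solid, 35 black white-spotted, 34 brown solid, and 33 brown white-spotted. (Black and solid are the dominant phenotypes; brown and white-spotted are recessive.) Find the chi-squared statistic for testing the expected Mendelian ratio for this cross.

A dihybrid testcross with independent assortment gives a 1:1:1:1 ratio.
Under the 1:1:1:1 hypothesis (Σ ratio = 4, N = 134):
  black solid: 134 × 1/4 = 33.5
  black white-spotted: 134 × 1/4 = 33.5
  brown solid: 134 × 1/4 = 33.5
  brown white-spotted: 134 × 1/4 = 33.5
χ² = Σ (O − E)² / E
  black solid: (32 − 33.5)² / 33.5 = 0.0672
  black white-spotted: (35 − 33.5)² / 33.5 = 0.0672
  brown solid: (34 − 33.5)² / 33.5 = 0.0075
  brown white-spotted: (33 − 33.5)² / 33.5 = 0.0075
χ² = 0.0672 + 0.0672 + 0.0075 + 0.0075 = 0.1494 ≈ 0.149

0.149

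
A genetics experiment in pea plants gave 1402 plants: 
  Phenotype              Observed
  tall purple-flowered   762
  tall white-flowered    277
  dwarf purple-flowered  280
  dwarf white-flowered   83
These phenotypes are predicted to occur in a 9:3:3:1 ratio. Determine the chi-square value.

The 9:3:3:1 ratio has 16 parts, so with N = 1402 the expected counts are:
  tall purple-flowered: 1402 × 9/16 = 788.625
  tall white-flowered: 1402 × 3/16 = 262.875
  dwarf purple-flowered: 1402 × 3/16 = 262.875
  dwarf white-flowered: 1402 × 1/16 = 87.625
χ² = Σ (O − E)² / E
  tall purple-flowered: (762 − 788.625)² / 788.625 = 0.8989
  tall white-flowered: (277 − 262.875)² / 262.875 = 0.7590
  dwarf purple-flowered: (280 − 262.875)² / 262.875 = 1.1156
  dwarf white-flowered: (83 − 87.625)² / 87.625 = 0.2441
χ² = 0.8989 + 0.7590 + 1.1156 + 0.2441 = 3.0176 ≈ 3.018

3.018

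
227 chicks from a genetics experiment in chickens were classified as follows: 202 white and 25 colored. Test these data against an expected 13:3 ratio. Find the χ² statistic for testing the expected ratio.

Total ratio parts = 16. Expected numbers out of 227:
  white: 227 × 13/16 = 184.4375
  colored: 227 × 3/16 = 42.5625
χ² = Σ (O − E)² / E
  white: (202 − 184.4375)² / 184.4375 = 1.6723
  colored: (25 − 42.5625)² / 42.5625 = 7.2468
χ² = 1.6723 + 7.2468 = 8.9191 ≈ 8.919

8.919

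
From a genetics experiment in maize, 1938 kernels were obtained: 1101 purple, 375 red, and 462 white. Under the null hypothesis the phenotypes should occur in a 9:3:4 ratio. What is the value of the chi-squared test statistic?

1.525

Total ratio parts = 16. Expected numbers out of 1938:
  purple: 1938 × 9/16 = 1090.125
  red: 1938 × 3/16 = 363.375
  white: 1938 × 4/16 = 484.5
χ² = Σ (O − E)² / E
  purple: (1101 − 1090.125)² / 1090.125 = 0.1085
  red: (375 − 363.375)² / 363.375 = 0.3719
  white: (462 − 484.5)² / 484.5 = 1.0449
χ² = 0.1085 + 0.3719 + 1.0449 = 1.5253 ≈ 1.525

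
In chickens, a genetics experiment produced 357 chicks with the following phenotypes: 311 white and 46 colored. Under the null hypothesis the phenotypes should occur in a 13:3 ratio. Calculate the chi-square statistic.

The 13:3 ratio has 16 parts, so with N = 357 the expected counts are:
  white: 357 × 13/16 = 290.0625
  colored: 357 × 3/16 = 66.9375
χ² = Σ (O − E)² / E
  white: (311 − 290.0625)² / 290.0625 = 1.5113
  colored: (46 − 66.9375)² / 66.9375 = 6.5491
χ² = 1.5113 + 6.5491 = 8.0604 ≈ 8.060

8.060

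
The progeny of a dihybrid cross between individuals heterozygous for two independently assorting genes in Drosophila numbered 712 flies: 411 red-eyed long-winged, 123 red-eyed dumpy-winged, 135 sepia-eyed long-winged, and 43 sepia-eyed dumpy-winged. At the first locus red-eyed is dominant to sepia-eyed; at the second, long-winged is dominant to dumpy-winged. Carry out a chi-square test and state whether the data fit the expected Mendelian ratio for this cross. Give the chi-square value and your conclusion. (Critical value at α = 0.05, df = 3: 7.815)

A dihybrid F₂ with independent assortment and complete dominance at both loci gives a 9:3:3:1 phenotypic ratio.
Expected counts for N = 712 under a 9:3:3:1 ratio (total parts = 16):
  red-eyed long-winged: 712 × 9/16 = 400.5
  red-eyed dumpy-winged: 712 × 3/16 = 133.5
  sepia-eyed long-winged: 712 × 3/16 = 133.5
  sepia-eyed dumpy-winged: 712 × 1/16 = 44.5
χ² = Σ (O − E)² / E
  red-eyed long-winged: (411 − 400.5)² / 400.5 = 0.2753
  red-eyed dumpy-winged: (123 − 133.5)² / 133.5 = 0.8258
  sepia-eyed long-winged: (135 − 133.5)² / 133.5 = 0.0169
  sepia-eyed dumpy-winged: (43 − 44.5)² / 44.5 = 0.0506
χ² = 0.2753 + 0.8258 + 0.0169 + 0.0506 = 1.1686 ≈ 1.169
Degrees of freedom = 4 − 1 = 3; critical value at α = 0.05 is 7.815.
Since 1.169 < 7.815, we fail to reject the null hypothesis — the data are consistent with the 9:3:3:1 ratio.

1.169; consistent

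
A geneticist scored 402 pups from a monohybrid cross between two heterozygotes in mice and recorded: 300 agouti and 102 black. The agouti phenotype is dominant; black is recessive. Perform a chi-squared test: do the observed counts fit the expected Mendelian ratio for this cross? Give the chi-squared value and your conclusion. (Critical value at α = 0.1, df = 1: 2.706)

0.030; consistent

For a monohybrid cross between heterozygotes with complete dominance, the expected phenotypic ratio is 3:1.
The 3:1 ratio has 4 parts, so with N = 402 the expected counts are:
  agouti: 402 × 3/4 = 301.5
  black: 402 × 1/4 = 100.5
χ² = Σ (O − E)² / E
  agouti: (300 − 301.5)² / 301.5 = 0.0075
  black: (102 − 100.5)² / 100.5 = 0.0224
χ² = 0.0075 + 0.0224 = 0.0299 ≈ 0.030
Degrees of freedom = 2 − 1 = 1; critical value at α = 0.1 is 2.706.
Since 0.030 < 2.706, we fail to reject the null hypothesis — the data are consistent with the 3:1 ratio.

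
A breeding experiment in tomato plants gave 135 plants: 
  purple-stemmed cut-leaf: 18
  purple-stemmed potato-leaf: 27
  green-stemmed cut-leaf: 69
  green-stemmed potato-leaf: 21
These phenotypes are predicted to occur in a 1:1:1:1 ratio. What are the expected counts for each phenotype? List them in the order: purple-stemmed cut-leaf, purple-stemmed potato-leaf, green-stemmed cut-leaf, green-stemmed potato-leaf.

33.75, 33.75, 33.75, 33.75

Under the 1:1:1:1 hypothesis (Σ ratio = 4, N = 135):
  purple-stemmed cut-leaf: 135 × 1/4 = 33.75
  purple-stemmed potato-leaf: 135 × 1/4 = 33.75
  green-stemmed cut-leaf: 135 × 1/4 = 33.75
  green-stemmed potato-leaf: 135 × 1/4 = 33.75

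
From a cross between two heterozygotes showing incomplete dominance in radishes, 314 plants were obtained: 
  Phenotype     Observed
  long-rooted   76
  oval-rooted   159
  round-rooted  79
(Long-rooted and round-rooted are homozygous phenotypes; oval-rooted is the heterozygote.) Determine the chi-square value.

With incomplete dominance, a heterozygote × heterozygote cross gives a 1:2:1 phenotypic ratio.
Total ratio parts = 4. Expected numbers out of 314:
  long-rooted: 314 × 1/4 = 78.5
  oval-rooted: 314 × 2/4 = 157
  round-rooted: 314 × 1/4 = 78.5
χ² = Σ (O − E)² / E
  long-rooted: (76 − 78.5)² / 78.5 = 0.0796
  oval-rooted: (159 − 157)² / 157 = 0.0255
  round-rooted: (79 − 78.5)² / 78.5 = 0.0032
χ² = 0.0796 + 0.0255 + 0.0032 = 0.1083 ≈ 0.108

0.108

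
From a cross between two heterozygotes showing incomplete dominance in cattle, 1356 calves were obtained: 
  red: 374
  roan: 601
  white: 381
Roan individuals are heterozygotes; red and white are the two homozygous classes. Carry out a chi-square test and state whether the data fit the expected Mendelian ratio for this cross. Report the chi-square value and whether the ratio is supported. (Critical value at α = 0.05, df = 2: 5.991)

17.562; not consistent

With incomplete dominance, a heterozygote × heterozygote cross gives a 1:2:1 phenotypic ratio.
Total ratio parts = 4. Expected numbers out of 1356:
  red: 1356 × 1/4 = 339
  roan: 1356 × 2/4 = 678
  white: 1356 × 1/4 = 339
χ² = Σ (O − E)² / E
  red: (374 − 339)² / 339 = 3.6136
  roan: (601 − 678)² / 678 = 8.7448
  white: (381 − 339)² / 339 = 5.2035
χ² = 3.6136 + 8.7448 + 5.2035 = 17.5619 ≈ 17.562
Degrees of freedom = 3 − 1 = 2; critical value at α = 0.05 is 5.991.
Since 17.562 > 5.991, we reject the null hypothesis — the data do not fit the 1:2:1 ratio.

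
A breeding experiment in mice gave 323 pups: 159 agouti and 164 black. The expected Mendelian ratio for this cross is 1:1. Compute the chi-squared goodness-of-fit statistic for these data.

0.077

Total ratio parts = 2. Expected numbers out of 323:
  agouti: 323 × 1/2 = 161.5
  black: 323 × 1/2 = 161.5
χ² = Σ (O − E)² / E
  agouti: (159 − 161.5)² / 161.5 = 0.0387
  black: (164 − 161.5)² / 161.5 = 0.0387
χ² = 0.0387 + 0.0387 = 0.0774 ≈ 0.077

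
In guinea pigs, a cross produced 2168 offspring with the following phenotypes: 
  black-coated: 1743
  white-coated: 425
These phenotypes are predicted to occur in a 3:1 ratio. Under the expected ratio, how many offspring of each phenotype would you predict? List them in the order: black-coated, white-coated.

Total ratio parts = 4. Expected numbers out of 2168:
  black-coated: 2168 × 3/4 = 1626
  white-coated: 2168 × 1/4 = 542

1626, 542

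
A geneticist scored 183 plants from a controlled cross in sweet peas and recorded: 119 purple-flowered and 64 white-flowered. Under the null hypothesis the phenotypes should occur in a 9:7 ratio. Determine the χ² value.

5.729

Under the 9:7 hypothesis (Σ ratio = 16, N = 183):
  purple-flowered: 183 × 9/16 = 102.9375
  white-flowered: 183 × 7/16 = 80.0625
χ² = Σ (O − E)² / E
  purple-flowered: (119 − 102.9375)² / 102.9375 = 2.5064
  white-flowered: (64 − 80.0625)² / 80.0625 = 3.2225
χ² = 2.5064 + 3.2225 = 5.7289 ≈ 5.729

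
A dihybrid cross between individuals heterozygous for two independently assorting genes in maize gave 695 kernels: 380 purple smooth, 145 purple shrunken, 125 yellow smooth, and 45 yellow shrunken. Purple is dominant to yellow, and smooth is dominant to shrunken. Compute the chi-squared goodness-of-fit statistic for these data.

2.234

A dihybrid F₂ with independent assortment and complete dominance at both loci gives a 9:3:3:1 phenotypic ratio.
Total ratio parts = 16. Expected numbers out of 695:
  purple smooth: 695 × 9/16 = 390.9375
  purple shrunken: 695 × 3/16 = 130.3125
  yellow smooth: 695 × 3/16 = 130.3125
  yellow shrunken: 695 × 1/16 = 43.4375
χ² = Σ (O − E)² / E
  purple smooth: (380 − 390.9375)² / 390.9375 = 0.3060
  purple shrunken: (145 − 130.3125)² / 130.3125 = 1.6554
  yellow smooth: (125 − 130.3125)² / 130.3125 = 0.2166
  yellow shrunken: (45 − 43.4375)² / 43.4375 = 0.0562
χ² = 0.3060 + 1.6554 + 0.2166 + 0.0562 = 2.2342 ≈ 2.234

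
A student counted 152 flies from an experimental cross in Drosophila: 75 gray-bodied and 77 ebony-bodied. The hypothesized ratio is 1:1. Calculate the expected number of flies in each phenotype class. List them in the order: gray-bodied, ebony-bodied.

Total ratio parts = 2. Expected numbers out of 152:
  gray-bodied: 152 × 1/2 = 76
  ebony-bodied: 152 × 1/2 = 76

76, 76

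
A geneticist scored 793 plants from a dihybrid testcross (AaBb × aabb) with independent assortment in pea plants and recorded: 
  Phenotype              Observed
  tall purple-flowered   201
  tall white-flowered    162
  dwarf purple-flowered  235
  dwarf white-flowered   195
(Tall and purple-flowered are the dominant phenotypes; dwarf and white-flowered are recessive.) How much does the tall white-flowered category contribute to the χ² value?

6.628

A dihybrid testcross with independent assortment gives a 1:1:1:1 ratio.
Total ratio parts = 4. Expected numbers out of 793:
  tall purple-flowered: 793 × 1/4 = 198.25
  tall white-flowered: 793 × 1/4 = 198.25
  dwarf purple-flowered: 793 × 1/4 = 198.25
  dwarf white-flowered: 793 × 1/4 = 198.25
Contribution of tall white-flowered: (162 − 198.25)² / 198.25 = 6.6283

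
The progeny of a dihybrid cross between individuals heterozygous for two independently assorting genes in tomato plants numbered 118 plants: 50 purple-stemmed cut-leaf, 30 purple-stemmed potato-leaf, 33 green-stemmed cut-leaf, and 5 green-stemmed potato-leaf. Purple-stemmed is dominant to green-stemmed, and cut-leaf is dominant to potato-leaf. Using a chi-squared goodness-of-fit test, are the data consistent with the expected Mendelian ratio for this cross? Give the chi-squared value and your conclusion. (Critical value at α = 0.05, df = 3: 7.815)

12.953; not consistent

A dihybrid F₂ with independent assortment and complete dominance at both loci gives a 9:3:3:1 phenotypic ratio.
Expected counts for N = 118 under a 9:3:3:1 ratio (total parts = 16):
  purple-stemmed cut-leaf: 118 × 9/16 = 66.375
  purple-stemmed potato-leaf: 118 × 3/16 = 22.125
  green-stemmed cut-leaf: 118 × 3/16 = 22.125
  green-stemmed potato-leaf: 118 × 1/16 = 7.375
χ² = Σ (O − E)² / E
  purple-stemmed cut-leaf: (50 − 66.375)² / 66.375 = 4.0398
  purple-stemmed potato-leaf: (30 − 22.125)² / 22.125 = 2.8030
  green-stemmed cut-leaf: (33 − 22.125)² / 22.125 = 5.3453
  green-stemmed potato-leaf: (5 − 7.375)² / 7.375 = 0.7648
χ² = 4.0398 + 2.8030 + 5.3453 + 0.7648 = 12.9529 ≈ 12.953
Degrees of freedom = 4 − 1 = 3; critical value at α = 0.05 is 7.815.
Since 12.953 > 7.815, we reject the null hypothesis — the data do not fit the 9:3:3:1 ratio.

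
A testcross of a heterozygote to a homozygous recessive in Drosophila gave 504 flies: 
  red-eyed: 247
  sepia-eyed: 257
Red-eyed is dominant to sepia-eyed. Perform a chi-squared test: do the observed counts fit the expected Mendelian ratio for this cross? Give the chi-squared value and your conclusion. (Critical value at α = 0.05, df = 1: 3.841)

A testcross of a heterozygote (Aa × aa) gives a 1:1 phenotypic ratio.
Expected counts for N = 504 under a 1:1 ratio (total parts = 2):
  red-eyed: 504 × 1/2 = 252
  sepia-eyed: 504 × 1/2 = 252
χ² = Σ (O − E)² / E
  red-eyed: (247 − 252)² / 252 = 0.0992
  sepia-eyed: (257 − 252)² / 252 = 0.0992
χ² = 0.0992 + 0.0992 = 0.1984 ≈ 0.198
Degrees of freedom = 2 − 1 = 1; critical value at α = 0.05 is 3.841.
Since 0.198 < 3.841, we fail to reject the null hypothesis — the data are consistent with the 1:1 ratio.

0.198; consistent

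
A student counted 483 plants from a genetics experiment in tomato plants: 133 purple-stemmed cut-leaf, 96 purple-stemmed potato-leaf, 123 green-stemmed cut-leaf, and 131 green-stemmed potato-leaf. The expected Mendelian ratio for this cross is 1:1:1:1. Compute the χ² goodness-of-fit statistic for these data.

Under the 1:1:1:1 hypothesis (Σ ratio = 4, N = 483):
  purple-stemmed cut-leaf: 483 × 1/4 = 120.75
  purple-stemmed potato-leaf: 483 × 1/4 = 120.75
  green-stemmed cut-leaf: 483 × 1/4 = 120.75
  green-stemmed potato-leaf: 483 × 1/4 = 120.75
χ² = Σ (O − E)² / E
  purple-stemmed cut-leaf: (133 − 120.75)² / 120.75 = 1.2428
  purple-stemmed potato-leaf: (96 − 120.75)² / 120.75 = 5.0730
  green-stemmed cut-leaf: (123 − 120.75)² / 120.75 = 0.0419
  green-stemmed potato-leaf: (131 − 120.75)² / 120.75 = 0.8701
χ² = 1.2428 + 5.0730 + 0.0419 + 0.8701 = 7.2278 ≈ 7.228

7.228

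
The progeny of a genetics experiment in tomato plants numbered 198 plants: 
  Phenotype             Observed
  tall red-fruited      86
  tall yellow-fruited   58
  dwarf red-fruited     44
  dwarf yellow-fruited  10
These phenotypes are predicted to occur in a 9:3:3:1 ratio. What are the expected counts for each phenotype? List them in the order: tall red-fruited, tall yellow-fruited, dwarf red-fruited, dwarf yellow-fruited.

111.375, 37.125, 37.125, 12.375

The 9:3:3:1 ratio has 16 parts, so with N = 198 the expected counts are:
  tall red-fruited: 198 × 9/16 = 111.375
  tall yellow-fruited: 198 × 3/16 = 37.125
  dwarf red-fruited: 198 × 3/16 = 37.125
  dwarf yellow-fruited: 198 × 1/16 = 12.375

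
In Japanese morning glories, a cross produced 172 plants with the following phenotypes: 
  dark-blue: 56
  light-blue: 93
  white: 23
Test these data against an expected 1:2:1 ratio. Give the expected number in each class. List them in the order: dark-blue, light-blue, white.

Under the 1:2:1 hypothesis (Σ ratio = 4, N = 172):
  dark-blue: 172 × 1/4 = 43
  light-blue: 172 × 2/4 = 86
  white: 172 × 1/4 = 43

43, 86, 43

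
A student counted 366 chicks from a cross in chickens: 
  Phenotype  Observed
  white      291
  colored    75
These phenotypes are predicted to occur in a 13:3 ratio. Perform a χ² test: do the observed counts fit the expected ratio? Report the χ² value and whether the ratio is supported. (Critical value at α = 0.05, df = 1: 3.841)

0.729; consistent

Total ratio parts = 16. Expected numbers out of 366:
  white: 366 × 13/16 = 297.375
  colored: 366 × 3/16 = 68.625
χ² = Σ (O − E)² / E
  white: (291 − 297.375)² / 297.375 = 0.1367
  colored: (75 − 68.625)² / 68.625 = 0.5922
χ² = 0.1367 + 0.5922 = 0.7289 ≈ 0.729
Degrees of freedom = 2 − 1 = 1; critical value at α = 0.05 is 3.841.
Since 0.729 < 3.841, we fail to reject the null hypothesis — the data are consistent with the 13:3 ratio.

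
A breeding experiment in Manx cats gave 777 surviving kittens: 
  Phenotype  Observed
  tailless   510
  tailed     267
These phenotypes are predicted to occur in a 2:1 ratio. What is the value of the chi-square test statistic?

0.371

The 2:1 ratio has 3 parts, so with N = 777 the expected counts are:
  tailless: 777 × 2/3 = 518
  tailed: 777 × 1/3 = 259
χ² = Σ (O − E)² / E
  tailless: (510 − 518)² / 518 = 0.1236
  tailed: (267 − 259)² / 259 = 0.2471
χ² = 0.1236 + 0.2471 = 0.3707 ≈ 0.371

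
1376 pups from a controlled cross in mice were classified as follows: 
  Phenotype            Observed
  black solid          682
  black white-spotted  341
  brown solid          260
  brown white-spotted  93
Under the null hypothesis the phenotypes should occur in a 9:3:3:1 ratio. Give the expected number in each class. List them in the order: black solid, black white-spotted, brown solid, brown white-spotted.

774, 258, 258, 86

The 9:3:3:1 ratio has 16 parts, so with N = 1376 the expected counts are:
  black solid: 1376 × 9/16 = 774
  black white-spotted: 1376 × 3/16 = 258
  brown solid: 1376 × 3/16 = 258
  brown white-spotted: 1376 × 1/16 = 86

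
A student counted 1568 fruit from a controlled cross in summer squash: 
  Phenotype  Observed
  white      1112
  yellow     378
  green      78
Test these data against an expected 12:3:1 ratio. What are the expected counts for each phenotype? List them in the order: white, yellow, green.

1176, 294, 98

Expected counts for N = 1568 under a 12:3:1 ratio (total parts = 16):
  white: 1568 × 12/16 = 1176
  yellow: 1568 × 3/16 = 294
  green: 1568 × 1/16 = 98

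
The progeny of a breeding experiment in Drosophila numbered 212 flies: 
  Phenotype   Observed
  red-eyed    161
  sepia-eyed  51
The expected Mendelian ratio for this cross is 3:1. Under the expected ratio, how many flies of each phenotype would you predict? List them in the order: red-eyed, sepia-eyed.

Expected counts for N = 212 under a 3:1 ratio (total parts = 4):
  red-eyed: 212 × 3/4 = 159
  sepia-eyed: 212 × 1/4 = 53

159, 53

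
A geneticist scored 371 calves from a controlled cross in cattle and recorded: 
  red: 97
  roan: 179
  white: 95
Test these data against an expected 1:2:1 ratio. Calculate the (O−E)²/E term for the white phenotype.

0.055

Total ratio parts = 4. Expected numbers out of 371:
  red: 371 × 1/4 = 92.75
  roan: 371 × 2/4 = 185.5
  white: 371 × 1/4 = 92.75
Contribution of white: (95 − 92.75)² / 92.75 = 0.0546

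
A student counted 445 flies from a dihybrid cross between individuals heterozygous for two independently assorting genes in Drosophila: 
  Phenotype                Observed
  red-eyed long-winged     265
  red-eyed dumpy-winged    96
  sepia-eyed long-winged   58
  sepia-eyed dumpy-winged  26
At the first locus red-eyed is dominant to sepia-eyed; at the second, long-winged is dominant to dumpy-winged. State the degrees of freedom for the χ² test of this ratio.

A dihybrid F₂ with independent assortment and complete dominance at both loci gives a 9:3:3:1 phenotypic ratio.
A goodness-of-fit test with 4 phenotype classes has df = 4 − 1 = 3.

3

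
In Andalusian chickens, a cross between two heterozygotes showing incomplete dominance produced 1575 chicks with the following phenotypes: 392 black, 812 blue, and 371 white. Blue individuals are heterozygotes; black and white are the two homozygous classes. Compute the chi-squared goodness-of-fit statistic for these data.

2.084

With incomplete dominance, a heterozygote × heterozygote cross gives a 1:2:1 phenotypic ratio.
Total ratio parts = 4. Expected numbers out of 1575:
  black: 1575 × 1/4 = 393.75
  blue: 1575 × 2/4 = 787.5
  white: 1575 × 1/4 = 393.75
χ² = Σ (O − E)² / E
  black: (392 − 393.75)² / 393.75 = 0.0078
  blue: (812 − 787.5)² / 787.5 = 0.7622
  white: (371 − 393.75)² / 393.75 = 1.3144
χ² = 0.0078 + 0.7622 + 1.3144 = 2.0844 ≈ 2.084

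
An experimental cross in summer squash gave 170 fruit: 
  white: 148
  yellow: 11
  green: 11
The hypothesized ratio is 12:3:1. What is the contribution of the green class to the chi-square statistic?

Under the 12:3:1 hypothesis (Σ ratio = 16, N = 170):
  white: 170 × 12/16 = 127.5
  yellow: 170 × 3/16 = 31.875
  green: 170 × 1/16 = 10.625
Contribution of green: (11 − 10.625)² / 10.625 = 0.0132

0.013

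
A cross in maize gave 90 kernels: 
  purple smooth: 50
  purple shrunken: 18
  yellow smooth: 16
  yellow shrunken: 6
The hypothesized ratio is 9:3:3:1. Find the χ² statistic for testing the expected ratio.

Total ratio parts = 16. Expected numbers out of 90:
  purple smooth: 90 × 9/16 = 50.625
  purple shrunken: 90 × 3/16 = 16.875
  yellow smooth: 90 × 3/16 = 16.875
  yellow shrunken: 90 × 1/16 = 5.625
χ² = Σ (O − E)² / E
  purple smooth: (50 − 50.625)² / 50.625 = 0.0077
  purple shrunken: (18 − 16.875)² / 16.875 = 0.0750
  yellow smooth: (16 − 16.875)² / 16.875 = 0.0454
  yellow shrunken: (6 − 5.625)² / 5.625 = 0.0250
χ² = 0.0077 + 0.0750 + 0.0454 + 0.0250 = 0.1531 ≈ 0.153

0.153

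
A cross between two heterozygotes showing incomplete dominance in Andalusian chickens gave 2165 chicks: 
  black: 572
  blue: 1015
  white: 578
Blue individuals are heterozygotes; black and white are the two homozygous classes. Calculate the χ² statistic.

With incomplete dominance, a heterozygote × heterozygote cross gives a 1:2:1 phenotypic ratio.
The 1:2:1 ratio has 4 parts, so with N = 2165 the expected counts are:
  black: 2165 × 1/4 = 541.25
  blue: 2165 × 2/4 = 1082.5
  white: 2165 × 1/4 = 541.25
χ² = Σ (O − E)² / E
  black: (572 − 541.25)² / 541.25 = 1.7470
  blue: (1015 − 1082.5)² / 1082.5 = 4.2090
  white: (578 − 541.25)² / 541.25 = 2.4953
χ² = 1.7470 + 4.2090 + 2.4953 = 8.4513 ≈ 8.451

8.451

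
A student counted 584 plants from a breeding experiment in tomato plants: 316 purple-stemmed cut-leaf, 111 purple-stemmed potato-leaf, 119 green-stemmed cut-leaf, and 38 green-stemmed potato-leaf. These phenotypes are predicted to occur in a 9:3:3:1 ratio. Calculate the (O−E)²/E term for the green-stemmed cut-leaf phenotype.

0.824

The 9:3:3:1 ratio has 16 parts, so with N = 584 the expected counts are:
  purple-stemmed cut-leaf: 584 × 9/16 = 328.5
  purple-stemmed potato-leaf: 584 × 3/16 = 109.5
  green-stemmed cut-leaf: 584 × 3/16 = 109.5
  green-stemmed potato-leaf: 584 × 1/16 = 36.5
Contribution of green-stemmed cut-leaf: (119 − 109.5)² / 109.5 = 0.8242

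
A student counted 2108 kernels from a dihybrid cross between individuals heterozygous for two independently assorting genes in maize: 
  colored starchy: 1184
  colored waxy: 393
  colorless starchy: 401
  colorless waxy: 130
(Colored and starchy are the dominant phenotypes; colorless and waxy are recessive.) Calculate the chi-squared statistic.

A dihybrid F₂ with independent assortment and complete dominance at both loci gives a 9:3:3:1 phenotypic ratio.
Under the 9:3:3:1 hypothesis (Σ ratio = 16, N = 2108):
  colored starchy: 2108 × 9/16 = 1185.75
  colored waxy: 2108 × 3/16 = 395.25
  colorless starchy: 2108 × 3/16 = 395.25
  colorless waxy: 2108 × 1/16 = 131.75
χ² = Σ (O − E)² / E
  colored starchy: (1184 − 1185.75)² / 1185.75 = 0.0026
  colored waxy: (393 − 395.25)² / 395.25 = 0.0128
  colorless starchy: (401 − 395.25)² / 395.25 = 0.0836
  colorless waxy: (130 − 131.75)² / 131.75 = 0.0232
χ² = 0.0026 + 0.0128 + 0.0836 + 0.0232 = 0.1222 ≈ 0.122

0.122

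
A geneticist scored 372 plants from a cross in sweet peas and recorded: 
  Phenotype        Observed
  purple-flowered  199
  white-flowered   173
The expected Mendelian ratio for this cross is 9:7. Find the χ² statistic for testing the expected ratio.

1.148

Under the 9:7 hypothesis (Σ ratio = 16, N = 372):
  purple-flowered: 372 × 9/16 = 209.25
  white-flowered: 372 × 7/16 = 162.75
χ² = Σ (O − E)² / E
  purple-flowered: (199 − 209.25)² / 209.25 = 0.5021
  white-flowered: (173 − 162.75)² / 162.75 = 0.6455
χ² = 0.5021 + 0.6455 = 1.1476 ≈ 1.148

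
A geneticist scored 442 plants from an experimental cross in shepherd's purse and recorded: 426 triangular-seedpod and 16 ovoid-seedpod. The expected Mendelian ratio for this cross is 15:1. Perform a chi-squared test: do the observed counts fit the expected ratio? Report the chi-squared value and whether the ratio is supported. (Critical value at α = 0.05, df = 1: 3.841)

5.218; not consistent

The 15:1 ratio has 16 parts, so with N = 442 the expected counts are:
  triangular-seedpod: 442 × 15/16 = 414.375
  ovoid-seedpod: 442 × 1/16 = 27.625
χ² = Σ (O − E)² / E
  triangular-seedpod: (426 − 414.375)² / 414.375 = 0.3261
  ovoid-seedpod: (16 − 27.625)² / 27.625 = 4.8920
χ² = 0.3261 + 4.8920 = 5.2181 ≈ 5.218
Degrees of freedom = 2 − 1 = 1; critical value at α = 0.05 is 3.841.
Since 5.218 > 3.841, we reject the null hypothesis — the data do not fit the 15:1 ratio.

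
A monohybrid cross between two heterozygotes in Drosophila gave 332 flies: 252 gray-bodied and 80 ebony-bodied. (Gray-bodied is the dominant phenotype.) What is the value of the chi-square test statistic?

0.145

For a monohybrid cross between heterozygotes with complete dominance, the expected phenotypic ratio is 3:1.
Total ratio parts = 4. Expected numbers out of 332:
  gray-bodied: 332 × 3/4 = 249
  ebony-bodied: 332 × 1/4 = 83
χ² = Σ (O − E)² / E
  gray-bodied: (252 − 249)² / 249 = 0.0361
  ebony-bodied: (80 − 83)² / 83 = 0.1084
χ² = 0.0361 + 0.1084 = 0.1445 ≈ 0.145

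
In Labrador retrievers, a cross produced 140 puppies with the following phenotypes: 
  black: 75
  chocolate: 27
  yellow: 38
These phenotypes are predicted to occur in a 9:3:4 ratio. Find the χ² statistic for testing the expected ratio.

The 9:3:4 ratio has 16 parts, so with N = 140 the expected counts are:
  black: 140 × 9/16 = 78.75
  chocolate: 140 × 3/16 = 26.25
  yellow: 140 × 4/16 = 35
χ² = Σ (O − E)² / E
  black: (75 − 78.75)² / 78.75 = 0.1786
  chocolate: (27 − 26.25)² / 26.25 = 0.0214
  yellow: (38 − 35)² / 35 = 0.2571
χ² = 0.1786 + 0.0214 + 0.2571 = 0.4571 ≈ 0.457

0.457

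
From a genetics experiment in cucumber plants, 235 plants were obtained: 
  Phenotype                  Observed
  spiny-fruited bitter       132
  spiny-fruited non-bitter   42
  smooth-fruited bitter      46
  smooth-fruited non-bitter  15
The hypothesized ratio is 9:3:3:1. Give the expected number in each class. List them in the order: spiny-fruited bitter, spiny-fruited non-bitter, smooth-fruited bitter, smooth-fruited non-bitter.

Under the 9:3:3:1 hypothesis (Σ ratio = 16, N = 235):
  spiny-fruited bitter: 235 × 9/16 = 132.1875
  spiny-fruited non-bitter: 235 × 3/16 = 44.0625
  smooth-fruited bitter: 235 × 3/16 = 44.0625
  smooth-fruited non-bitter: 235 × 1/16 = 14.6875

132.1875, 44.0625, 44.0625, 14.6875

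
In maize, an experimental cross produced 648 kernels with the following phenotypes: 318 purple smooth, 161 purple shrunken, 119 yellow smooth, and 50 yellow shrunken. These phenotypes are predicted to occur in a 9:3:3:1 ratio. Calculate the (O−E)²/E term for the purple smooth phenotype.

5.932

Expected counts for N = 648 under a 9:3:3:1 ratio (total parts = 16):
  purple smooth: 648 × 9/16 = 364.5
  purple shrunken: 648 × 3/16 = 121.5
  yellow smooth: 648 × 3/16 = 121.5
  yellow shrunken: 648 × 1/16 = 40.5
Contribution of purple smooth: (318 − 364.5)² / 364.5 = 5.9321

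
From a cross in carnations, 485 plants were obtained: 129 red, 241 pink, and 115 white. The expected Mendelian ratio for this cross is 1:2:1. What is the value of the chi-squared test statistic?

Under the 1:2:1 hypothesis (Σ ratio = 4, N = 485):
  red: 485 × 1/4 = 121.25
  pink: 485 × 2/4 = 242.5
  white: 485 × 1/4 = 121.25
χ² = Σ (O − E)² / E
  red: (129 − 121.25)² / 121.25 = 0.4954
  pink: (241 − 242.5)² / 242.5 = 0.0093
  white: (115 − 121.25)² / 121.25 = 0.3222
χ² = 0.4954 + 0.0093 + 0.3222 = 0.8269 ≈ 0.827

0.827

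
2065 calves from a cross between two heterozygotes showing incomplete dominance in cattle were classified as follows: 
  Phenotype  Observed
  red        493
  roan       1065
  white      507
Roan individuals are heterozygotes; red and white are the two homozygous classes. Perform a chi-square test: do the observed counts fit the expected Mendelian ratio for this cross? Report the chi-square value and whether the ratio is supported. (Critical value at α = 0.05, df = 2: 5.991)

2.236; consistent

With incomplete dominance, a heterozygote × heterozygote cross gives a 1:2:1 phenotypic ratio.
The 1:2:1 ratio has 4 parts, so with N = 2065 the expected counts are:
  red: 2065 × 1/4 = 516.25
  roan: 2065 × 2/4 = 1032.5
  white: 2065 × 1/4 = 516.25
χ² = Σ (O − E)² / E
  red: (493 − 516.25)² / 516.25 = 1.0471
  roan: (1065 − 1032.5)² / 1032.5 = 1.0230
  white: (507 − 516.25)² / 516.25 = 0.1657
χ² = 1.0471 + 1.0230 + 0.1657 = 2.2358 ≈ 2.236
Degrees of freedom = 3 − 1 = 2; critical value at α = 0.05 is 5.991.
Since 2.236 < 5.991, we fail to reject the null hypothesis — the data are consistent with the 1:2:1 ratio.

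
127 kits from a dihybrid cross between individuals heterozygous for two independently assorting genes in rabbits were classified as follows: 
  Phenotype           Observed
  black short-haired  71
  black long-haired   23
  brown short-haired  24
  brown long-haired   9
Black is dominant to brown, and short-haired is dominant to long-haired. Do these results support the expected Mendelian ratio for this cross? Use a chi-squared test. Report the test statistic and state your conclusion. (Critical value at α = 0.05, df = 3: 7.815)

A dihybrid F₂ with independent assortment and complete dominance at both loci gives a 9:3:3:1 phenotypic ratio.
Expected counts for N = 127 under a 9:3:3:1 ratio (total parts = 16):
  black short-haired: 127 × 9/16 = 71.4375
  black long-haired: 127 × 3/16 = 23.8125
  brown short-haired: 127 × 3/16 = 23.8125
  brown long-haired: 127 × 1/16 = 7.9375
χ² = Σ (O − E)² / E
  black short-haired: (71 − 71.4375)² / 71.4375 = 0.0027
  black long-haired: (23 − 23.8125)² / 23.8125 = 0.0277
  brown short-haired: (24 − 23.8125)² / 23.8125 = 0.0015
  brown long-haired: (9 − 7.9375)² / 7.9375 = 0.1422
χ² = 0.0027 + 0.0277 + 0.0015 + 0.1422 = 0.1741 ≈ 0.174
Degrees of freedom = 4 − 1 = 3; critical value at α = 0.05 is 7.815.
Since 0.174 < 7.815, we fail to reject the null hypothesis — the data are consistent with the 9:3:3:1 ratio.

0.174; consistent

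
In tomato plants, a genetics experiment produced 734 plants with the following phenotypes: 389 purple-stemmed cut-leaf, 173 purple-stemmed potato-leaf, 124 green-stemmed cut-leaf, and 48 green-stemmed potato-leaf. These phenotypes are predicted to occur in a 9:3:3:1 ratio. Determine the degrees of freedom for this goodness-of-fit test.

A goodness-of-fit test with 4 phenotype classes has df = 4 − 1 = 3.

3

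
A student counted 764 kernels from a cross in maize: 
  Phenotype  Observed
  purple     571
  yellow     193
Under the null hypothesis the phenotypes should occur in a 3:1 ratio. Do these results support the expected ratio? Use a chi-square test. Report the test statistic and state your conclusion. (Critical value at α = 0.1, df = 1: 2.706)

Under the 3:1 hypothesis (Σ ratio = 4, N = 764):
  purple: 764 × 3/4 = 573
  yellow: 764 × 1/4 = 191
χ² = Σ (O − E)² / E
  purple: (571 − 573)² / 573 = 0.0070
  yellow: (193 − 191)² / 191 = 0.0209
χ² = 0.0070 + 0.0209 = 0.0279 ≈ 0.028
Degrees of freedom = 2 − 1 = 1; critical value at α = 0.1 is 2.706.
Since 0.028 < 2.706, we fail to reject the null hypothesis — the data are consistent with the 3:1 ratio.

0.028; consistent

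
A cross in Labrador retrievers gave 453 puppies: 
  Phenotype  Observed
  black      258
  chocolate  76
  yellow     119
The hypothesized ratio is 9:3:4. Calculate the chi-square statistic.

Under the 9:3:4 hypothesis (Σ ratio = 16, N = 453):
  black: 453 × 9/16 = 254.8125
  chocolate: 453 × 3/16 = 84.9375
  yellow: 453 × 4/16 = 113.25
χ² = Σ (O − E)² / E
  black: (258 − 254.8125)² / 254.8125 = 0.0399
  chocolate: (76 − 84.9375)² / 84.9375 = 0.9404
  yellow: (119 − 113.25)² / 113.25 = 0.2919
χ² = 0.0399 + 0.9404 + 0.2919 = 1.2722 ≈ 1.272

1.272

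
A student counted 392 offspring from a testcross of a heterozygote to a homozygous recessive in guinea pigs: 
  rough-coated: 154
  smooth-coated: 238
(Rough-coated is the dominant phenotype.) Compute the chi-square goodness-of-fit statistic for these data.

18.000

A testcross of a heterozygote (Aa × aa) gives a 1:1 phenotypic ratio.
Under the 1:1 hypothesis (Σ ratio = 2, N = 392):
  rough-coated: 392 × 1/2 = 196
  smooth-coated: 392 × 1/2 = 196
χ² = Σ (O − E)² / E
  rough-coated: (154 − 196)² / 196 = 9.0000
  smooth-coated: (238 − 196)² / 196 = 9.0000
χ² = 9.0000 + 9.0000 = 18.000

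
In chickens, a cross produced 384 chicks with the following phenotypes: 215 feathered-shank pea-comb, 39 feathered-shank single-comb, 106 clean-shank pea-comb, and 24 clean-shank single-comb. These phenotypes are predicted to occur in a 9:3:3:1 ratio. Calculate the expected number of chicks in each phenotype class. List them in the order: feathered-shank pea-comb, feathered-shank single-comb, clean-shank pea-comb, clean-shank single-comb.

Total ratio parts = 16. Expected numbers out of 384:
  feathered-shank pea-comb: 384 × 9/16 = 216
  feathered-shank single-comb: 384 × 3/16 = 72
  clean-shank pea-comb: 384 × 3/16 = 72
  clean-shank single-comb: 384 × 1/16 = 24

216, 72, 72, 24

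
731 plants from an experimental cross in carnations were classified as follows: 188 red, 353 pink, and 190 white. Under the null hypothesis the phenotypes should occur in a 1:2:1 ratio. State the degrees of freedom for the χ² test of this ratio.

A goodness-of-fit test with 3 phenotype classes has df = 3 − 1 = 2.

2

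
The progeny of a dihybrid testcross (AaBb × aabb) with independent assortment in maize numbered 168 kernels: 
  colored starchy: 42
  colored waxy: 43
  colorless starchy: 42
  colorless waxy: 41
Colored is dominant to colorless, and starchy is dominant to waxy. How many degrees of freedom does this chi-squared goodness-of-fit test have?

A dihybrid testcross with independent assortment gives a 1:1:1:1 ratio.
A goodness-of-fit test with 4 phenotype classes has df = 4 − 1 = 3.

3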